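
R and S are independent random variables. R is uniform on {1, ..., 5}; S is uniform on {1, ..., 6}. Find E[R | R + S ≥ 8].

Outcomes with R + S ≥ 8: (2,6), (3,5), (3,6), (4,4), (4,5), (4,6), (5,3), (5,4), (5,5), (5,6), each with probability 1/30.
E[R | R + S ≥ 8] = (2 + 3 + 3 + 4 + 4 + 4 + 5 + 5 + 5 + 5) / 10 = 4.

4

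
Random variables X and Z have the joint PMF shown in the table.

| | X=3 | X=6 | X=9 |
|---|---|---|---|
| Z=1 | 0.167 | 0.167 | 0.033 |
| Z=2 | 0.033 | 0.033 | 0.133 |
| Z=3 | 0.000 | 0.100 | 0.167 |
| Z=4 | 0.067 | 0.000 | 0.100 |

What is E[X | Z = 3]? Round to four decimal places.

P(Z = 3) = 0.267.
Summing X·P(X=x,Z=y) over the conditioning event gives 2.103.
E[X | Z = 3] = (2.103) / (0.267) = 7.8764.

7.8764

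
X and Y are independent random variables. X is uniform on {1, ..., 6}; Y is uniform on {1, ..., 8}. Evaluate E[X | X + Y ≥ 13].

17/3

Outcomes with X + Y ≥ 13: (5,8), (6,7), (6,8), each with probability 1/48.
E[X | X + Y ≥ 13] = (5 + 6 + 6) / 3 = 17/3.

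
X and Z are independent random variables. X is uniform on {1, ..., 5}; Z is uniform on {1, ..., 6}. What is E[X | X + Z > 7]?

Outcomes with X + Z > 7: (2,6), (3,5), (3,6), (4,4), (4,5), (4,6), (5,3), (5,4), (5,5), (5,6), each with probability 1/30.
E[X | X + Z > 7] = (2 + 3 + 3 + 4 + 4 + 4 + 5 + 5 + 5 + 5) / 10 = 4.

4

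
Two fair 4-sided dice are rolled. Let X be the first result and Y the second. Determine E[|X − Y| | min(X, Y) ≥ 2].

Outcomes with min(X, Y) ≥ 2: (2,2), (2,3), (2,4), (3,2), (3,3), (3,4), (4,2), (4,3), (4,4), each with probability 1/16.
E[|X − Y| | min(X, Y) ≥ 2] = (0 + 1 + 2 + 1 + 0 + 1 + 2 + 1 + 0) / 9 = 8/9.

8/9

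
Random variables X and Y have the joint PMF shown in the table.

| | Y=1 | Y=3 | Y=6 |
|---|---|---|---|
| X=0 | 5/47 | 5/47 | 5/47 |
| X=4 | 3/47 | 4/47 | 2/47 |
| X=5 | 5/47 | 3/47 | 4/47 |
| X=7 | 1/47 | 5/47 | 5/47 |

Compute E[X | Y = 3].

66/17

P(Y = 3) = 17/47.
Σ X·P over the event = 0·(5/47) + 4·(4/47) + 5·(3/47) + 7·(5/47) = 66/47.
E[X | Y = 3] = (66/47) / (17/47) = 66/17.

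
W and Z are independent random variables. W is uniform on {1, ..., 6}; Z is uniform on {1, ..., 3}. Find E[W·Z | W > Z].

101/12

P(W > Z) = 2/3.
Summing WZ·P(x,y) over outcomes with W > Z gives 101/18.
E[W·Z | W > Z] = (101/18) / (2/3) = 101/12.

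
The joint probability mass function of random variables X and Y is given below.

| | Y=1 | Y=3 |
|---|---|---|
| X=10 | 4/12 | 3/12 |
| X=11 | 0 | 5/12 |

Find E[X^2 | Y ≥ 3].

905/8

P(Y ≥ 3) = 2/3.
Σ X^2·P over the event = 100·(3/12) + 121·(5/12) = 905/12.
E[X^2 | Y ≥ 3] = (905/12) / (2/3) = 905/8.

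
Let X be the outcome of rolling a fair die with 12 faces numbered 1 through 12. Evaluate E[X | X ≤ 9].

Given X ≤ 9, X is equally likely to be any of {1, 2, 3, 4, 5, 6, 7, 8, 9}.
E[X | X ≤ 9] = (1 + 2 + 3 + 4 + 5 + 6 + 7 + 8 + 9) / 9 = 5.

5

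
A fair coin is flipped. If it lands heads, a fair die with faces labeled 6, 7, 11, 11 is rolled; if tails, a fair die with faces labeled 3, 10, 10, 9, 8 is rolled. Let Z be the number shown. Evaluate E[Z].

67/8

E[Z | heads] = (6+7+11+11)/4 = 35/4.
E[Z | tails] = (3+10+10+9+8)/5 = 8.
E[Z] = (1/2)·(35/4) + (1/2)·(8) = 67/8.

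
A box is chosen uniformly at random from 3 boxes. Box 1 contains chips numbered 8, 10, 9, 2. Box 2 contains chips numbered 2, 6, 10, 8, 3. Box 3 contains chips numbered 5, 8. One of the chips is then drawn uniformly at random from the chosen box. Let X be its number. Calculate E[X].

391/60

E[X | box 1] = (8+10+9+2)/4 = 29/4.
E[X | box 2] = (2+6+10+8+3)/5 = 29/5.
E[X | box 3] = (5+8)/2 = 13/2.
E[X] = (1/3)·(29/4) + (1/3)·(29/5) + (1/3)·(13/2) = 391/60.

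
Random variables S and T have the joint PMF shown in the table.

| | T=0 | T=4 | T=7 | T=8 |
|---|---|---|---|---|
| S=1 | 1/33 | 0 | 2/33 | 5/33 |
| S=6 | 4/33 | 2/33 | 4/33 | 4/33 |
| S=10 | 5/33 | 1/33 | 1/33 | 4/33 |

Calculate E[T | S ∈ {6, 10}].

111/25

P(S ∈ {6, 10}) = 25/33.
Σ T·P over the event = 0·(4/33) + 4·(2/33) + 7·(4/33) + 8·(4/33) + 0·(5/33) + 4·(1/33) + 7·(1/33) + 8·(4/33) = 37/11.
E[T | S ∈ {6, 10}] = (37/11) / (25/33) = 111/25.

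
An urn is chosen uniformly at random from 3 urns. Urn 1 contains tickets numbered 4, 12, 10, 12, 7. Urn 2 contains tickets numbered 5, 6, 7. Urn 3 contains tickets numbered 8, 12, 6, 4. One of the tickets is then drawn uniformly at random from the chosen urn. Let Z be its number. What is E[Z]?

15/2

E[Z | urn 1] = (4+12+10+12+7)/5 = 9.
E[Z | urn 2] = (5+6+7)/3 = 6.
E[Z | urn 3] = (8+12+6+4)/4 = 15/2.
By the law of total expectation,
E[Z] = (1/3)·(9) + (1/3)·(6) + (1/3)·(15/2) = 15/2.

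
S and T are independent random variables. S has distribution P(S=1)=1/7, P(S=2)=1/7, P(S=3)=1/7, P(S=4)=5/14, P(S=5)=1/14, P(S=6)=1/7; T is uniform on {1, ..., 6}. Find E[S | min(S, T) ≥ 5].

17/3

P(min(S, T) ≥ 5) = 1/14.
Summing S·P(x,y) over outcomes with min(S, T) ≥ 5 gives 17/42.
E[S | min(S, T) ≥ 5] = (17/42) / (1/14) = 17/3.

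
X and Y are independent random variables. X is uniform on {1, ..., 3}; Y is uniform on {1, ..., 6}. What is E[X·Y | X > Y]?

Outcomes with X > Y: (2,1), (3,1), (3,2), each with probability 1/18.
E[X·Y | X > Y] = (2 + 3 + 6) / 3 = 11/3.

11/3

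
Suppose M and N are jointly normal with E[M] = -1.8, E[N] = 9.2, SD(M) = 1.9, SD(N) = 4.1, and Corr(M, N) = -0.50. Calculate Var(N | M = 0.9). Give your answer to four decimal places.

The conditional variance in a bivariate normal is σ_N²(1 − ρ²), independent of x.
Var(N | M=0.9) = (4.1)²·(1 − (-0.50)²) = 16.81·0.75 = 12.6075.

12.6075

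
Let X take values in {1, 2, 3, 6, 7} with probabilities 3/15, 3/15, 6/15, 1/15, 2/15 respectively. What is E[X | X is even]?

P(X is even) = 4/15.
Σ over the event: 2·1/5 + 6·1/15 = 4/5.
E[X | X is even] = (4/5) / (4/15) = 3.

3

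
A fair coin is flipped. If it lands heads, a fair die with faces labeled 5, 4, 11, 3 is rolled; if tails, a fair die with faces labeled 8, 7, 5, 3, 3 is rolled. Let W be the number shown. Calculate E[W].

E[W | heads] = (5+4+11+3)/4 = 23/4.
E[W | tails] = (8+7+5+3+3)/5 = 26/5.
E[W] = (1/2)·(23/4) + (1/2)·(26/5) = 219/40.

219/40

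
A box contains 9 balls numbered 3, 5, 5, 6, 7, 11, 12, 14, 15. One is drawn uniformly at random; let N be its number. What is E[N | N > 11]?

41/3

P(N > 11) = 1/3.
Σ over the event: 12·1/9 + 14·1/9 + 15·1/9 = 41/9.
E[N | N > 11] = (41/9) / (1/3) = 41/3.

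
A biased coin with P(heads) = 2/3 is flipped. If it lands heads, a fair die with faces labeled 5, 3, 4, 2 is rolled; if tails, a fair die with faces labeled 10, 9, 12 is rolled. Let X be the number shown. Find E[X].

52/9

E[X | heads] = (5+3+4+2)/4 = 7/2.
E[X | tails] = (10+9+12)/3 = 31/3.
E[X] = (2/3)·(7/2) + (1/3)·(31/3) = 52/9.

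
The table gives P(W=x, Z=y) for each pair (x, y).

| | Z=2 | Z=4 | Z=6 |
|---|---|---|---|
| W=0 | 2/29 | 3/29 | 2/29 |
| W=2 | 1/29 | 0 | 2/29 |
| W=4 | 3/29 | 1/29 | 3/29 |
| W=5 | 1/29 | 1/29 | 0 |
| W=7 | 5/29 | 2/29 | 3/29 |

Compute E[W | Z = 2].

9/2

P(Z = 2) = 12/29.
Σ W·P over the event = 0·(2/29) + 2·(1/29) + 4·(3/29) + 5·(1/29) + 7·(5/29) = 54/29.
E[W | Z = 2] = (54/29) / (12/29) = 9/2.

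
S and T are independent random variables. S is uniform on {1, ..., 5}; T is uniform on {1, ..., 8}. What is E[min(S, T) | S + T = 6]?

Outcomes with S + T = 6: (1,5), (2,4), (3,3), (4,2), (5,1), each with probability 1/40.
E[min(S, T) | S + T = 6] = (1 + 2 + 3 + 2 + 1) / 5 = 9/5.

9/5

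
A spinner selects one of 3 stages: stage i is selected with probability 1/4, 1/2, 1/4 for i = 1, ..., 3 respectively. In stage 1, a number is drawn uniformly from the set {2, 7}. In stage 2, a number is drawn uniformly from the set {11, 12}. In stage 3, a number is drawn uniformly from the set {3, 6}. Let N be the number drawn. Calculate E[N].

E[N | stage 1] = (2+7)/2 = 9/2.
E[N | stage 2] = (11+12)/2 = 23/2.
E[N | stage 3] = (3+6)/2 = 9/2.
E[N] = (1/4)·(9/2) + (1/2)·(23/2) + (1/4)·(9/2) = 8.

8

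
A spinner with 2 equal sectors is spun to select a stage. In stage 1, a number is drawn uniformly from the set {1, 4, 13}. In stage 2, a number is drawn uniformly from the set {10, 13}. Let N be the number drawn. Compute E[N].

E[N | stage 1] = (1+4+13)/3 = 6.
E[N | stage 2] = (10+13)/2 = 23/2.
E[N] = (1/2)·(6) + (1/2)·(23/2) = 35/4.

35/4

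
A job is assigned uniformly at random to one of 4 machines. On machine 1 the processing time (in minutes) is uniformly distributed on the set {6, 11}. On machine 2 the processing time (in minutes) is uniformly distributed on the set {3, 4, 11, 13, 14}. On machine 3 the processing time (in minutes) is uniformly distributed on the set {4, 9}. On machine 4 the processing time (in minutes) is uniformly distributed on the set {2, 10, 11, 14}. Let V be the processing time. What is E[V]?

E[V | machine 1] = (6+11)/2 = 17/2.
E[V | machine 2] = (3+4+11+13+14)/5 = 9.
E[V | machine 3] = (4+9)/2 = 13/2.
E[V | machine 4] = (2+10+11+14)/4 = 37/4.
E[V] = (1/4)·(17/2) + (1/4)·(9) + (1/4)·(13/2) + (1/4)·(37/4) = 133/16.

133/16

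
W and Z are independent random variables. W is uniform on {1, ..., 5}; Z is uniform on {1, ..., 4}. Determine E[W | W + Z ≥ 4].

56/17

P(W + Z ≥ 4) = 17/20.
Summing W·P(x,y) over outcomes with W + Z ≥ 4 gives 14/5.
E[W | W + Z ≥ 4] = (14/5) / (17/20) = 56/17.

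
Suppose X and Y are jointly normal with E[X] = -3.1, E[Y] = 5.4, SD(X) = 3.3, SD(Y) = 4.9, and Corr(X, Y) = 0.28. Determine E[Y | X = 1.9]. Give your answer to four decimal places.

The regression of Y on X has slope ρ·σ_Y/σ_X and passes through (μ_X, μ_Y).
E[Y | X=1.9] = 5.4 + (0.28)·(4.9/3.3)·(1.9 − (-3.1)) = 5.4 + (0.41576)·(5) = 7.4788.

7.4788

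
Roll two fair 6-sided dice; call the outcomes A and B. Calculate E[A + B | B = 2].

11/2

P(B = 2) = 1/6.
Summing (A+B)·P(x,y) over outcomes with B = 2 gives 11/12.
E[A + B | B = 2] = (11/12) / (1/6) = 11/2.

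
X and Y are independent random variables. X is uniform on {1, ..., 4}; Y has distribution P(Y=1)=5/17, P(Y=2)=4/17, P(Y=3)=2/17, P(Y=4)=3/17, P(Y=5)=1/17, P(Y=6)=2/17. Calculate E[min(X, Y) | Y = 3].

9/4

P(Y = 3) = 2/17.
Summing min(X,Y)·P(x,y) over outcomes with Y = 3 gives 9/34.
E[min(X, Y) | Y = 3] = (9/34) / (2/17) = 9/4.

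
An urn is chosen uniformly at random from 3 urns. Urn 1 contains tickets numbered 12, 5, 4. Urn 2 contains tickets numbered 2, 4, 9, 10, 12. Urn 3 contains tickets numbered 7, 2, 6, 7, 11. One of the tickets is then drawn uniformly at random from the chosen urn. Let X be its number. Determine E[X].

7

E[X | urn 1] = (12+5+4)/3 = 7.
E[X | urn 2] = (2+4+9+10+12)/5 = 37/5.
E[X | urn 3] = (7+2+6+7+11)/5 = 33/5.
By the law of total expectation,
E[X] = (1/3)·(7) + (1/3)·(37/5) + (1/3)·(33/5) = 7.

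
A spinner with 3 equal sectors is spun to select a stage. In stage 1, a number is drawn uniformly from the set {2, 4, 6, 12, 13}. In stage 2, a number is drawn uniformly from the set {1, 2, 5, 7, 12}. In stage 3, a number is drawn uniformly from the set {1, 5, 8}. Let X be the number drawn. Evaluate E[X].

262/45

E[X | stage 1] = (2+4+6+12+13)/5 = 37/5.
E[X | stage 2] = (1+2+5+7+12)/5 = 27/5.
E[X | stage 3] = (1+5+8)/3 = 14/3.
E[X] = (1/3)·(37/5) + (1/3)·(27/5) + (1/3)·(14/3) = 262/45.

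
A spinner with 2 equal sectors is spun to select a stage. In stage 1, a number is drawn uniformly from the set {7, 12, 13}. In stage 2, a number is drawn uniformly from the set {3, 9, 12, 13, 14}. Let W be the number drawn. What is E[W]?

313/30

E[W | stage 1] = (7+12+13)/3 = 32/3.
E[W | stage 2] = (3+9+12+13+14)/5 = 51/5.
By the law of total expectation,
E[W] = (1/2)·(32/3) + (1/2)·(51/5) = 313/30.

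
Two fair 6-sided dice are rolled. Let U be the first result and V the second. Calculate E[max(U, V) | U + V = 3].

Outcomes with U + V = 3: (1,2), (2,1), each with probability 1/36.
E[max(U, V) | U + V = 3] = (2 + 2) / 2 = 2.

2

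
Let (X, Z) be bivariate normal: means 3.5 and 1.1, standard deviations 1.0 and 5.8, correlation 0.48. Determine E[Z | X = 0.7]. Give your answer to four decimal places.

For a bivariate normal, E[Z | X=x] = μ_Z + ρ·(σ_Z/σ_X)·(x − μ_X).
E[Z | X=0.7] = 1.1 + (0.48)·(5.8/1.0)·(0.7 − (3.5)) = 1.1 + (2.784)·(-2.8) = -6.6952.

-6.6952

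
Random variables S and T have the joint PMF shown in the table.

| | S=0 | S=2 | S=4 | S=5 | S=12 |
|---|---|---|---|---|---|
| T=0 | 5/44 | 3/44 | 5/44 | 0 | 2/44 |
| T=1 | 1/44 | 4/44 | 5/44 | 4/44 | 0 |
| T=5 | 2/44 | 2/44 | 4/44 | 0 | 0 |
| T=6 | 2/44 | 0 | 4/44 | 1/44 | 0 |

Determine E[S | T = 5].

P(T = 5) = 2/11.
Σ S·P over the event = 0·(2/44) + 2·(2/44) + 4·(4/44) = 5/11.
E[S | T = 5] = (5/11) / (2/11) = 5/2.

5/2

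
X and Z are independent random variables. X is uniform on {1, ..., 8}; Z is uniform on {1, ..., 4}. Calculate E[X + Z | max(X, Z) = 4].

Outcomes with max(X, Z) = 4: (1,4), (2,4), (3,4), (4,1), (4,2), (4,3), (4,4), each with probability 1/32.
E[X + Z | max(X, Z) = 4] = (5 + 6 + 7 + 5 + 6 + 7 + 8) / 7 = 44/7.

44/7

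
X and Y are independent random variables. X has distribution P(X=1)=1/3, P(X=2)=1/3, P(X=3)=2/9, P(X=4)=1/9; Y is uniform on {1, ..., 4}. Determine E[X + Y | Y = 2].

P(Y = 2) = 1/4.
Summing (X+Y)·P(x,y) over outcomes with Y = 2 gives 37/36.
E[X + Y | Y = 2] = (37/36) / (1/4) = 37/9.

37/9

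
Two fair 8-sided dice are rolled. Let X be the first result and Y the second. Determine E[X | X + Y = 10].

Outcomes with X + Y = 10: (2,8), (3,7), (4,6), (5,5), (6,4), (7,3), (8,2), each with probability 1/64.
E[X | X + Y = 10] = (2 + 3 + 4 + 5 + 6 + 7 + 8) / 7 = 5.

5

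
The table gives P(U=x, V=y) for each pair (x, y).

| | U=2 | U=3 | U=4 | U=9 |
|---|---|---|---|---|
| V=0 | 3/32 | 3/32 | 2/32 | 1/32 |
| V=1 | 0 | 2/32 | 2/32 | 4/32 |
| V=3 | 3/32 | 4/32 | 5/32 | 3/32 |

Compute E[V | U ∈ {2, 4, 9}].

39/23

P(U ∈ {2, 4, 9}) = 23/32.
Summing V·P(U=x,V=y) over the conditioning event gives 39/32.
E[V | U ∈ {2, 4, 9}] = (39/32) / (23/32) = 39/23.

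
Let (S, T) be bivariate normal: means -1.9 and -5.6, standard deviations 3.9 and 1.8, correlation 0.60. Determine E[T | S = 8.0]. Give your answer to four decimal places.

-2.8585

The regression of T on S has slope ρ·σ_T/σ_S and passes through (μ_S, μ_T).
E[T | S=8.0] = -5.6 + (0.60)·(1.8/3.9)·(8.0 − (-1.9)) = -5.6 + (0.27692)·(9.9) = -2.8585.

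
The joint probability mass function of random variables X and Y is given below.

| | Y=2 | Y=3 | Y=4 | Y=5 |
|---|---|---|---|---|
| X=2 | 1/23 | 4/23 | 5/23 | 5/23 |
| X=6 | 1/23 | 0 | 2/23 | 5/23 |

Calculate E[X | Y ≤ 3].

P(Y ≤ 3) = 6/23.
Σ X·P over the event = 2·(1/23) + 2·(4/23) + 6·(1/23) = 16/23.
E[X | Y ≤ 3] = (16/23) / (6/23) = 8/3.

8/3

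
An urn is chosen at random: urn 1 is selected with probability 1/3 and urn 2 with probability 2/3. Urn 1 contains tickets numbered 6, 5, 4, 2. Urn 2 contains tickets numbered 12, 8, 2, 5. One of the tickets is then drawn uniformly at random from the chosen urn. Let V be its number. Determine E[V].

E[V | urn 1] = (6+5+4+2)/4 = 17/4.
E[V | urn 2] = (12+8+2+5)/4 = 27/4.
E[V] = (1/3)·(17/4) + (2/3)·(27/4) = 71/12.

71/12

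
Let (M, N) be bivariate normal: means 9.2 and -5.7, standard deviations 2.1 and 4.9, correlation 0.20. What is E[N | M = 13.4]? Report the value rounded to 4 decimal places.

The regression of N on M has slope ρ·σ_N/σ_M and passes through (μ_M, μ_N).
E[N | M=13.4] = -5.7 + (0.20)·(4.9/2.1)·(13.4 − (9.2)) = -5.7 + (0.46667)·(4.2) = -3.7400.

-3.7400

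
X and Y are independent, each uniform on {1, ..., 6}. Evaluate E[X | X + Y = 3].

3/2

Outcomes with X + Y = 3: (1,2), (2,1), each with probability 1/36.
E[X | X + Y = 3] = (1 + 2) / 2 = 3/2.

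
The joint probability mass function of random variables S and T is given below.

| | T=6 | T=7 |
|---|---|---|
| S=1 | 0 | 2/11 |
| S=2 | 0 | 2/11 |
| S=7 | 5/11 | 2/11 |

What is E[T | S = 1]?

P(S = 1) = 2/11.
Σ T·P over the event = 7·(2/11) = 14/11.
E[T | S = 1] = (14/11) / (2/11) = 7.

7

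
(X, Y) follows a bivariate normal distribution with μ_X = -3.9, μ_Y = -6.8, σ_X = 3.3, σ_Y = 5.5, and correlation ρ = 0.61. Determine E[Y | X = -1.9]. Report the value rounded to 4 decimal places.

-4.7667

For a bivariate normal, E[Y | X=x] = μ_Y + ρ·(σ_Y/σ_X)·(x − μ_X).
E[Y | X=-1.9] = -6.8 + (0.61)·(5.5/3.3)·(-1.9 − (-3.9)) = -6.8 + (1.01667)·(2) = -4.7667.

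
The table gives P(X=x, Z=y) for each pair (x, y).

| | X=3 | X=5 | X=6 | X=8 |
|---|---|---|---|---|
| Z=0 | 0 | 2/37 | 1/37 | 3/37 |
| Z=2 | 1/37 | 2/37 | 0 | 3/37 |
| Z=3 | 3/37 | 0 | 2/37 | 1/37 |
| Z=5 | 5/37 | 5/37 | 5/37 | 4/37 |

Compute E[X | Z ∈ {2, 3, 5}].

P(Z ∈ {2, 3, 5}) = 31/37.
Summing X·P(X=x,Z=y) over the conditioning event gives 168/37.
E[X | Z ∈ {2, 3, 5}] = (168/37) / (31/37) = 168/31.

168/31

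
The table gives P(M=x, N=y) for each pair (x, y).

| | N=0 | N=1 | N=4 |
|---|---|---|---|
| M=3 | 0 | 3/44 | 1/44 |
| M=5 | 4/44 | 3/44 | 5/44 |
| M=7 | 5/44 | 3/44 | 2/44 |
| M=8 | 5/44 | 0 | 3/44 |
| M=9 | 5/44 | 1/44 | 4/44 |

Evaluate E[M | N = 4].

34/5

P(N = 4) = 15/44.
Σ M·P over the event = 3·(1/44) + 5·(5/44) + 7·(2/44) + 8·(3/44) + 9·(4/44) = 51/22.
E[M | N = 4] = (51/22) / (15/44) = 34/5.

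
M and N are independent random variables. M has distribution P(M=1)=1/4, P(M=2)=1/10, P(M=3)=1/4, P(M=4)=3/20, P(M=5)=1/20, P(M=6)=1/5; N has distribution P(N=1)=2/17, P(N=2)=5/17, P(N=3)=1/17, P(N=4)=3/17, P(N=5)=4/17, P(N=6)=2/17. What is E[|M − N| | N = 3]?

P(N = 3) = 1/17.
Summing |M−N|·P(x,y) over outcomes with N = 3 gives 29/340.
E[|M − N| | N = 3] = (29/340) / (1/17) = 29/20.

29/20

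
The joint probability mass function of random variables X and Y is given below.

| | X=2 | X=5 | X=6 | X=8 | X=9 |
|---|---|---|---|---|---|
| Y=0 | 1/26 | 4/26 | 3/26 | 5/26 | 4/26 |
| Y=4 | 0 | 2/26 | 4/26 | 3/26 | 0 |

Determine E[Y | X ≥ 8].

P(X ≥ 8) = 6/13.
Σ Y·P over the event = 0·(5/26) + 4·(3/26) + 0·(4/26) = 6/13.
E[Y | X ≥ 8] = (6/13) / (6/13) = 1.

1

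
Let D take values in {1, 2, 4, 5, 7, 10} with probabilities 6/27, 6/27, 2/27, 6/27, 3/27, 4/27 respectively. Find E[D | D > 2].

P(D > 2) = 5/9.
Σ over the event: 4·2/27 + 5·2/9 + 7·1/9 + 10·4/27 = 11/3.
E[D | D > 2] = (11/3) / (5/9) = 33/5.

33/5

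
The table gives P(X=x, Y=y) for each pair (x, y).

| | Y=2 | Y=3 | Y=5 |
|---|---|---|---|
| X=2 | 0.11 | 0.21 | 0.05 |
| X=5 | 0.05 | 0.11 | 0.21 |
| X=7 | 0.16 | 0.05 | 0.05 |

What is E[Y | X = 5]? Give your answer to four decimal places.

4.0000

P(X = 5) = 0.37.
Summing Y·P(X=x,Y=y) over the conditioning event gives 1.48.
E[Y | X = 5] = (1.48) / (0.37) = 4.0000.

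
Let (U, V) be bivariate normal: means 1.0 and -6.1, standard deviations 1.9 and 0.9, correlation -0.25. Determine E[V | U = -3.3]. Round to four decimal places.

-5.5908

E[V | U=x] = μ_V + ρ(σ_V/σ_U)(x − μ_U) for jointly normal variables.
E[V | U=-3.3] = -6.1 + (-0.25)·(0.9/1.9)·(-3.3 − (1.0)) = -6.1 + (-0.11842)·(-4.3) = -5.5908.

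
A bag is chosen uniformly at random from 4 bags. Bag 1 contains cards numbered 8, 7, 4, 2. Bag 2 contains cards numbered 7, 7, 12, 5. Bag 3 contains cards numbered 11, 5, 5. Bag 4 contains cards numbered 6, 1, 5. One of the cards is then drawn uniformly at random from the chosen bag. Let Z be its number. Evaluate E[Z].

E[Z | bag 1] = (8+7+4+2)/4 = 21/4.
E[Z | bag 2] = (7+7+12+5)/4 = 31/4.
E[Z | bag 3] = (11+5+5)/3 = 7.
E[Z | bag 4] = (6+1+5)/3 = 4.
By the law of total expectation,
E[Z] = (1/4)·(21/4) + (1/4)·(31/4) + (1/4)·(7) + (1/4)·(4) = 6.

6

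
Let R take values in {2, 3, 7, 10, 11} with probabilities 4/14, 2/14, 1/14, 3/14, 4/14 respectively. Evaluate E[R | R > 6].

81/8

P(R > 6) = 4/7.
Σ over the event: 7·1/14 + 10·3/14 + 11·2/7 = 81/14.
E[R | R > 6] = (81/14) / (4/7) = 81/8.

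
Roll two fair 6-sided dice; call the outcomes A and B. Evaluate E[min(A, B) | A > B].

P(A > B) = 5/12.
Summing min(A,B)·P(x,y) over outcomes with A > B gives 35/36.
E[min(A, B) | A > B] = (35/36) / (5/12) = 7/3.

7/3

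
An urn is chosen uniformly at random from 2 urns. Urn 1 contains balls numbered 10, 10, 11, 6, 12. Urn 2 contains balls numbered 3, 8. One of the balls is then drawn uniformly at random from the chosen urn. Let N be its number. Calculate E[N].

E[N | urn 1] = (10+10+11+6+12)/5 = 49/5.
E[N | urn 2] = (3+8)/2 = 11/2.
By the law of total expectation,
E[N] = (1/2)·(49/5) + (1/2)·(11/2) = 153/20.

153/20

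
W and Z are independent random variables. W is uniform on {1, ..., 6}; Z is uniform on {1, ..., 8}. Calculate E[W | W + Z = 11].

Outcomes with W + Z = 11: (3,8), (4,7), (5,6), (6,5), each with probability 1/48.
E[W | W + Z = 11] = (3 + 4 + 5 + 6) / 4 = 9/2.

9/2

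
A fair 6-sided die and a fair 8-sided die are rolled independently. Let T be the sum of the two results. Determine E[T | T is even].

P(T is even) = 1/2.
Σ over the event: 2·1/48 + 4·1/16 + 6·5/48 + 8·1/8 + 10·5/48 + 12·1/16 + 14·1/48 = 4.
E[T | T is even] = (4) / (1/2) = 8.

8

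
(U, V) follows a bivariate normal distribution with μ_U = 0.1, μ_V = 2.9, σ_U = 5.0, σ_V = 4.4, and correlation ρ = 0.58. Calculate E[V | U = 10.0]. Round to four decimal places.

7.9530

E[V | U=x] = μ_V + ρ(σ_V/σ_U)(x − μ_U) for jointly normal variables.
E[V | U=10.0] = 2.9 + (0.58)·(4.4/5.0)·(10.0 − (0.1)) = 2.9 + (0.5104)·(9.9) = 7.9530.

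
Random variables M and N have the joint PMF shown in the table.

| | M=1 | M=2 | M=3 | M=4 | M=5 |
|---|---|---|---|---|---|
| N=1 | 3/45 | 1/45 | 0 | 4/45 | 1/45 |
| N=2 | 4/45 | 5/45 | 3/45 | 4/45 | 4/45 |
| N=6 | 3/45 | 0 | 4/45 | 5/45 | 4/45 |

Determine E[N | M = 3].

30/7

P(M = 3) = 7/45.
Summing N·P(M=x,N=y) over the conditioning event gives 2/3.
E[N | M = 3] = (2/3) / (7/45) = 30/7.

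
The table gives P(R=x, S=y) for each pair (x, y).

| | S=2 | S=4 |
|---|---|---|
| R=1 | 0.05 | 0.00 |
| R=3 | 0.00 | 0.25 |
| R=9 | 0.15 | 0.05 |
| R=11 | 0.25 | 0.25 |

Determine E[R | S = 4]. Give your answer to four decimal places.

7.1818

P(S = 4) = 0.55.
Σ R·P over the event = 3·(0.25) + 9·(0.05) + 11·(0.25) = 3.95.
E[R | S = 4] = (3.95) / (0.55) = 7.1818.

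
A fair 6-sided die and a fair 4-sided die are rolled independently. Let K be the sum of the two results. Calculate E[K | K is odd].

P(K is odd) = 1/2.
Σ over the event: 3·1/12 + 5·1/6 + 7·1/6 + 9·1/12 = 3.
E[K | K is odd] = (3) / (1/2) = 6.

6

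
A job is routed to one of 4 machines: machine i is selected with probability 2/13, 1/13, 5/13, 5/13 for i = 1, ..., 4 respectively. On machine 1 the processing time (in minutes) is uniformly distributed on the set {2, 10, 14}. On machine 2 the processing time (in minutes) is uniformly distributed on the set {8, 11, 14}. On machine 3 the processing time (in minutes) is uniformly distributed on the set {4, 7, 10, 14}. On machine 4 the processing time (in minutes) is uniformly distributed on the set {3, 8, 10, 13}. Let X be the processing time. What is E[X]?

1375/156

E[X | machine 1] = (2+10+14)/3 = 26/3.
E[X | machine 2] = (8+11+14)/3 = 11.
E[X | machine 3] = (4+7+10+14)/4 = 35/4.
E[X | machine 4] = (3+8+10+13)/4 = 17/2.
E[X] = (2/13)·(26/3) + (1/13)·(11) + (5/13)·(35/4) + (5/13)·(17/2) = 1375/156.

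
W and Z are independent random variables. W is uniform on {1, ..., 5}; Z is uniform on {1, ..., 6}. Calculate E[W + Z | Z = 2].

Outcomes with Z = 2: (1,2), (2,2), (3,2), (4,2), (5,2), each with probability 1/30.
E[W + Z | Z = 2] = (3 + 4 + 5 + 6 + 7) / 5 = 5.

5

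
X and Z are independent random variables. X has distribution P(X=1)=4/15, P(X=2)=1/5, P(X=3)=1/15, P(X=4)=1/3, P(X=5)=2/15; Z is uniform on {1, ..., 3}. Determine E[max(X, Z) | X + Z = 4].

21/8

P(X + Z = 4) = 8/45.
Summing max(X,Z)·P(x,y) over outcomes with X + Z = 4 gives 7/15.
E[max(X, Z) | X + Z = 4] = (7/15) / (8/45) = 21/8.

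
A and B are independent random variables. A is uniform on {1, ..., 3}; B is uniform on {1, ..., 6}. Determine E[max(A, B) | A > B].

8/3

Outcomes with A > B: (2,1), (3,1), (3,2), each with probability 1/18.
E[max(A, B) | A > B] = (2 + 3 + 3) / 3 = 8/3.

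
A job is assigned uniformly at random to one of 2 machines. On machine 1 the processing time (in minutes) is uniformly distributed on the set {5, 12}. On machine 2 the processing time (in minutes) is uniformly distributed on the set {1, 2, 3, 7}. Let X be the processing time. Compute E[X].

47/8

E[X | machine 1] = (5+12)/2 = 17/2.
E[X | machine 2] = (1+2+3+7)/4 = 13/4.
E[X] = (1/2)·(17/2) + (1/2)·(13/4) = 47/8.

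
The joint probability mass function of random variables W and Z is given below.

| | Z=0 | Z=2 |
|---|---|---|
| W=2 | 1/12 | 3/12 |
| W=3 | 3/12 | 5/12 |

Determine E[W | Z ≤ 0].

11/4

P(Z ≤ 0) = 1/3.
Summing W·P(W=x,Z=y) over the conditioning event gives 11/12.
E[W | Z ≤ 0] = (11/12) / (1/3) = 11/4.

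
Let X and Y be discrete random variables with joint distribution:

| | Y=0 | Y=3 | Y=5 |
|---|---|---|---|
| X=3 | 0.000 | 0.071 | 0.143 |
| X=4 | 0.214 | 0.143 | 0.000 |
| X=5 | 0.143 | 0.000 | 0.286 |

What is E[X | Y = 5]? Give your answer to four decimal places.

P(Y = 5) = 0.429.
Summing X·P(X=x,Y=y) over the conditioning event gives 1.859.
E[X | Y = 5] = (1.859) / (0.429) = 4.3333.

4.3333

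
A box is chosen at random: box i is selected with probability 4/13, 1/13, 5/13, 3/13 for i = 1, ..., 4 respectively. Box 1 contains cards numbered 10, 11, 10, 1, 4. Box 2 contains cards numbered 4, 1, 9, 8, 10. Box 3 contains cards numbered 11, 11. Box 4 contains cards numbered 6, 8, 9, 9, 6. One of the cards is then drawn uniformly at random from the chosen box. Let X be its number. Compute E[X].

113/13

E[X | box 1] = (10+11+10+1+4)/5 = 36/5.
E[X | box 2] = (4+1+9+8+10)/5 = 32/5.
E[X | box 3] = (11+11)/2 = 11.
E[X | box 4] = (6+8+9+9+6)/5 = 38/5.
By the law of total expectation,
E[X] = (4/13)·(36/5) + (1/13)·(32/5) + (5/13)·(11) + (3/13)·(38/5) = 113/13.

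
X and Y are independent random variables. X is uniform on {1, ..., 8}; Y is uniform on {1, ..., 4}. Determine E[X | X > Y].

62/11

P(X > Y) = 11/16.
Summing X·P(x,y) over outcomes with X > Y gives 31/8.
E[X | X > Y] = (31/8) / (11/16) = 62/11.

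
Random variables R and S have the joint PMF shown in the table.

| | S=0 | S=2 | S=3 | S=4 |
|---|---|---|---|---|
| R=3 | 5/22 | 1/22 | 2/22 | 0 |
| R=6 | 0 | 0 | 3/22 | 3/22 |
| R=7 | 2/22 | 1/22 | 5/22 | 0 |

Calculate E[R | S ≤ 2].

P(S ≤ 2) = 9/22.
Σ R·P over the event = 3·(5/22) + 3·(1/22) + 7·(2/22) + 7·(1/22) = 39/22.
E[R | S ≤ 2] = (39/22) / (9/22) = 13/3.

13/3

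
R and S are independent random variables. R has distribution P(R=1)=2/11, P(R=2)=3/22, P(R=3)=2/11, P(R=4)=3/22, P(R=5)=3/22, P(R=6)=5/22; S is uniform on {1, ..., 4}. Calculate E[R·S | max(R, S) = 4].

208/23

P(max(R, S) = 4) = 23/88.
Summing RS·P(x,y) over outcomes with max(R, S) = 4 gives 26/11.
E[R·S | max(R, S) = 4] = (26/11) / (23/88) = 208/23.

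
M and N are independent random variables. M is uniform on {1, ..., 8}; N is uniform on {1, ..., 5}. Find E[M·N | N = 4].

Outcomes with N = 4: (1,4), (2,4), (3,4), (4,4), (5,4), (6,4), (7,4), (8,4), each with probability 1/40.
E[M·N | N = 4] = (4 + 8 + 12 + 16 + 20 + 24 + 28 + 32) / 8 = 18.

18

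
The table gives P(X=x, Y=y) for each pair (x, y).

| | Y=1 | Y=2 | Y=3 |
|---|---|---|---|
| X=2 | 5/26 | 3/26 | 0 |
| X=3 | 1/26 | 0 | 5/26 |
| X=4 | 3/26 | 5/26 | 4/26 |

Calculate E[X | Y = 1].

25/9

P(Y = 1) = 9/26.
Σ X·P over the event = 2·(5/26) + 3·(1/26) + 4·(3/26) = 25/26.
E[X | Y = 1] = (25/26) / (9/26) = 25/9.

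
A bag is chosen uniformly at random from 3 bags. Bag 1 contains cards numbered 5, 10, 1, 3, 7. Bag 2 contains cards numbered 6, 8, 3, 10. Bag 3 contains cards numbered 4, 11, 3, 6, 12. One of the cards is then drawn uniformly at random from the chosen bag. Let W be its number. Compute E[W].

383/60

E[W | bag 1] = (5+10+1+3+7)/5 = 26/5.
E[W | bag 2] = (6+8+3+10)/4 = 27/4.
E[W | bag 3] = (4+11+3+6+12)/5 = 36/5.
E[W] = (1/3)·(26/5) + (1/3)·(27/4) + (1/3)·(36/5) = 383/60.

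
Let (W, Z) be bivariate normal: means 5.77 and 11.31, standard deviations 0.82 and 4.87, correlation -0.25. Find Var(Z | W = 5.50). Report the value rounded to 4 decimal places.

22.2346

For a bivariate normal, Var(Z | W=x) = σ_Z²(1 − ρ²).
Var(Z | W=5.50) = (4.87)²·(1 − (-0.25)²) = 23.7169·0.9375 = 22.2346.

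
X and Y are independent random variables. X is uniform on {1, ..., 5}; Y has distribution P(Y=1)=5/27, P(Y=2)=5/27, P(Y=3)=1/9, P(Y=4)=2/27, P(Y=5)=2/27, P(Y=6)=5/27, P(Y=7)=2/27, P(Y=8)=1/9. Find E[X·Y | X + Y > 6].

1387/75

P(X + Y > 6) = 5/9.
Summing XY·P(x,y) over outcomes with X + Y > 6 gives 1387/135.
E[X·Y | X + Y > 6] = (1387/135) / (5/9) = 1387/75.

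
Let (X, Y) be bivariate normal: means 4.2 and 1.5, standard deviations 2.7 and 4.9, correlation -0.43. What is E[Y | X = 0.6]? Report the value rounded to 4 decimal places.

4.3093

For a bivariate normal, E[Y | X=x] = μ_Y + ρ·(σ_Y/σ_X)·(x − μ_X).
E[Y | X=0.6] = 1.5 + (-0.43)·(4.9/2.7)·(0.6 − (4.2)) = 1.5 + (-0.78037)·(-3.6) = 4.3093.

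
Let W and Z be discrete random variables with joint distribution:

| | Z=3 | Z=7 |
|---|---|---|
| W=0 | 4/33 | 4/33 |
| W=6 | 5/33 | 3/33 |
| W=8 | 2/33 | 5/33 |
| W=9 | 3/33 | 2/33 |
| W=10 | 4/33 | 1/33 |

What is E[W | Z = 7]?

86/15

P(Z = 7) = 5/11.
Summing W·P(W=x,Z=y) over the conditioning event gives 86/33.
E[W | Z = 7] = (86/33) / (5/11) = 86/15.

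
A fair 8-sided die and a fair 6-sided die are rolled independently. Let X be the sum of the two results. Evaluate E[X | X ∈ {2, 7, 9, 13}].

P(X ∈ {2, 7, 9, 13}) = 5/16.
Σ over the event: 2·1/48 + 7·1/8 + 9·1/8 + 13·1/24 = 31/12.
E[X | X ∈ {2, 7, 9, 13}] = (31/12) / (5/16) = 124/15.

124/15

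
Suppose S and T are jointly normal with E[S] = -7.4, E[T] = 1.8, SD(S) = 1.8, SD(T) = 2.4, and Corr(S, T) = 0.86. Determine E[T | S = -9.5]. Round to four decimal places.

For a bivariate normal, E[T | S=x] = μ_T + ρ·(σ_T/σ_S)·(x − μ_S).
E[T | S=-9.5] = 1.8 + (0.86)·(2.4/1.8)·(-9.5 − (-7.4)) = 1.8 + (1.14667)·(-2.1) = -0.6080.

-0.6080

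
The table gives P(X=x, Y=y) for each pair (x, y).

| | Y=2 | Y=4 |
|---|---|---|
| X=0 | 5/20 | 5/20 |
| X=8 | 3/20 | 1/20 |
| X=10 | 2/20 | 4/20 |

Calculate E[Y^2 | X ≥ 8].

P(X ≥ 8) = 1/2.
Σ Y^2·P over the event = 4·(3/20) + 16·(1/20) + 4·(2/20) + 16·(4/20) = 5.
E[Y^2 | X ≥ 8] = (5) / (1/2) = 10.

10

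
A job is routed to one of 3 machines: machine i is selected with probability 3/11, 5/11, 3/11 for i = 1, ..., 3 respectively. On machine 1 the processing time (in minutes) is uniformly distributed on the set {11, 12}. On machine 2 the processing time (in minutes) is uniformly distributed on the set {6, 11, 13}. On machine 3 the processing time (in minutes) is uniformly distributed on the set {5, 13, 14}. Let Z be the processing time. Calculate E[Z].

233/22

E[Z | machine 1] = (11+12)/2 = 23/2.
E[Z | machine 2] = (6+11+13)/3 = 10.
E[Z | machine 3] = (5+13+14)/3 = 32/3.
E[Z] = (3/11)·(23/2) + (5/11)·(10) + (3/11)·(32/3) = 233/22.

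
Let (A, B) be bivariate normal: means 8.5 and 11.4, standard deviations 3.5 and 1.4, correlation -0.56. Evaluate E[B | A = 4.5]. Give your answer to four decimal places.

The regression of B on A has slope ρ·σ_B/σ_A and passes through (μ_A, μ_B).
E[B | A=4.5] = 11.4 + (-0.56)·(1.4/3.5)·(4.5 − (8.5)) = 11.4 + (-0.224)·(-4) = 12.2960.

12.2960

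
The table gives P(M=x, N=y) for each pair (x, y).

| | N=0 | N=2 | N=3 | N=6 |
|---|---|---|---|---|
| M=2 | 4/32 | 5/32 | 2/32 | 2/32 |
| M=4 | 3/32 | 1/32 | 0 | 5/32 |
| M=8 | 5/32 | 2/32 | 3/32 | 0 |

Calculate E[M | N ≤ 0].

P(N ≤ 0) = 3/8.
Summing M·P(M=x,N=y) over the conditioning event gives 15/8.
E[M | N ≤ 0] = (15/8) / (3/8) = 5.

5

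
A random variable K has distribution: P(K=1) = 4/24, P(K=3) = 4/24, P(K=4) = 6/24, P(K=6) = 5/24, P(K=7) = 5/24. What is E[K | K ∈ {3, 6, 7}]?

11/2

P(K ∈ {3, 6, 7}) = 7/12.
Σ over the event: 3·1/6 + 6·5/24 + 7·5/24 = 77/24.
E[K | K ∈ {3, 6, 7}] = (77/24) / (7/12) = 11/2.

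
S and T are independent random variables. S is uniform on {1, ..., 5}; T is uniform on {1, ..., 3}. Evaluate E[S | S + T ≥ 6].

P(S + T ≥ 6) = 2/5.
Summing S·P(x,y) over outcomes with S + T ≥ 6 gives 26/15.
E[S | S + T ≥ 6] = (26/15) / (2/5) = 13/3.

13/3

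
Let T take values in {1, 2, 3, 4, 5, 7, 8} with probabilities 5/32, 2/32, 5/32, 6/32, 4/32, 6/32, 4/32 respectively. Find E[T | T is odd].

41/10

P(T is odd) = 5/8.
Σ over the event: 1·5/32 + 3·5/32 + 5·1/8 + 7·3/16 = 41/16.
E[T | T is odd] = (41/16) / (5/8) = 41/10.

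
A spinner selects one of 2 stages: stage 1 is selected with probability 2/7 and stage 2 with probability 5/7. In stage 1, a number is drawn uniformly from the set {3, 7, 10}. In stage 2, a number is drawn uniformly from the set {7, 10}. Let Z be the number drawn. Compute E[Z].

335/42

E[Z | stage 1] = (3+7+10)/3 = 20/3.
E[Z | stage 2] = (7+10)/2 = 17/2.
E[Z] = (2/7)·(20/3) + (5/7)·(17/2) = 335/42.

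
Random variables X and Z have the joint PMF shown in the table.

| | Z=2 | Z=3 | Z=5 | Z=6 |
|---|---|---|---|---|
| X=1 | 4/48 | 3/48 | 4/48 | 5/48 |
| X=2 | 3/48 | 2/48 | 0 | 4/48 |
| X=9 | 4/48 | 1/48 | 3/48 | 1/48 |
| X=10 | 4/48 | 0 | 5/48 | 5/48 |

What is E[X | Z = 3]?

P(Z = 3) = 1/8.
Σ X·P over the event = 1·(3/48) + 2·(2/48) + 9·(1/48) = 1/3.
E[X | Z = 3] = (1/3) / (1/8) = 8/3.

8/3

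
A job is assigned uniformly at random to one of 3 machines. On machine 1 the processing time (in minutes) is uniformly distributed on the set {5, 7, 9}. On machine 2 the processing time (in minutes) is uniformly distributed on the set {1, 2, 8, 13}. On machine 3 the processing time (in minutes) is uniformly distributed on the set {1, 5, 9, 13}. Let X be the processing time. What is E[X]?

20/3

E[X | machine 1] = (5+7+9)/3 = 7.
E[X | machine 2] = (1+2+8+13)/4 = 6.
E[X | machine 3] = (1+5+9+13)/4 = 7.
E[X] = (1/3)·(7) + (1/3)·(6) + (1/3)·(7) = 20/3.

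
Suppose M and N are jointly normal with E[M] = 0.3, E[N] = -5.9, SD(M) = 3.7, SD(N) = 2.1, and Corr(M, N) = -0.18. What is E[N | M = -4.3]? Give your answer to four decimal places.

-5.4301

E[N | M=x] = μ_N + ρ(σ_N/σ_M)(x − μ_M) for jointly normal variables.
E[N | M=-4.3] = -5.9 + (-0.18)·(2.1/3.7)·(-4.3 − (0.3)) = -5.9 + (-0.10216)·(-4.6) = -5.4301.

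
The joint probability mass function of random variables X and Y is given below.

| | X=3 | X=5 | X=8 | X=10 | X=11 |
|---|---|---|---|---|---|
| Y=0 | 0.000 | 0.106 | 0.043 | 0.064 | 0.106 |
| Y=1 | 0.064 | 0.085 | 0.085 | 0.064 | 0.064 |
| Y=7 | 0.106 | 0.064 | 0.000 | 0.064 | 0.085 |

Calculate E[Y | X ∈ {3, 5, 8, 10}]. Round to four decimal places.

P(X ∈ {3, 5, 8, 10}) = 0.745.
Summing Y·P(X=x,Y=y) over the conditioning event gives 1.936.
E[Y | X ∈ {3, 5, 8, 10}] = (1.936) / (0.745) = 2.5987.

2.5987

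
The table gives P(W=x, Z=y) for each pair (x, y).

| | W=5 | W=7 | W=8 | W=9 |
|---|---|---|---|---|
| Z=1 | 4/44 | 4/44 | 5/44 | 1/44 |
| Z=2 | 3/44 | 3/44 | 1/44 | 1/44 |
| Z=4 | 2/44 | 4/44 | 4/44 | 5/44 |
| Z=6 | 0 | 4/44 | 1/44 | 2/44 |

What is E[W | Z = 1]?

97/14

P(Z = 1) = 7/22.
Σ W·P over the event = 5·(4/44) + 7·(4/44) + 8·(5/44) + 9·(1/44) = 97/44.
E[W | Z = 1] = (97/44) / (7/22) = 97/14.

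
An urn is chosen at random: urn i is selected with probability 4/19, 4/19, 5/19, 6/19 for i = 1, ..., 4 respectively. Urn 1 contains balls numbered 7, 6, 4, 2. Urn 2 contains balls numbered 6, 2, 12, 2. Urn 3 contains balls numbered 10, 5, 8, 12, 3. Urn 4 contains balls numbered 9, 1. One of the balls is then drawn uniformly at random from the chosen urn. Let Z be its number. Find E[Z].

109/19

E[Z | urn 1] = (7+6+4+2)/4 = 19/4.
E[Z | urn 2] = (6+2+12+2)/4 = 11/2.
E[Z | urn 3] = (10+5+8+12+3)/5 = 38/5.
E[Z | urn 4] = (9+1)/2 = 5.
By the law of total expectation,
E[Z] = (4/19)·(19/4) + (4/19)·(11/2) + (5/19)·(38/5) + (6/19)·(5) = 109/19.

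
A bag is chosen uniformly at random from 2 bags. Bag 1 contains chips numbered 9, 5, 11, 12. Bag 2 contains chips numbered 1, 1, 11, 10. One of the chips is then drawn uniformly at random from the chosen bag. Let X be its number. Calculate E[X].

15/2

E[X | bag 1] = (9+5+11+12)/4 = 37/4.
E[X | bag 2] = (1+1+11+10)/4 = 23/4.
By the law of total expectation,
E[X] = (1/2)·(37/4) + (1/2)·(23/4) = 15/2.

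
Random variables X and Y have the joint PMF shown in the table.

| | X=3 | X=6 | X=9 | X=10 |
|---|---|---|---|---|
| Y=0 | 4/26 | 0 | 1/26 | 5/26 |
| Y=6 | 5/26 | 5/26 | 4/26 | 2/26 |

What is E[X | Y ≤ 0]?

P(Y ≤ 0) = 5/13.
Σ X·P over the event = 3·(4/26) + 9·(1/26) + 10·(5/26) = 71/26.
E[X | Y ≤ 0] = (71/26) / (5/13) = 71/10.

71/10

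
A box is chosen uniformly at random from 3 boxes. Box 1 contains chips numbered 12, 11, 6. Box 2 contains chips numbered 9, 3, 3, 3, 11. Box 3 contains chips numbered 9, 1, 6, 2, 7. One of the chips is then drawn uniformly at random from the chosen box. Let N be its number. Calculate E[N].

E[N | box 1] = (12+11+6)/3 = 29/3.
E[N | box 2] = (9+3+3+3+11)/5 = 29/5.
E[N | box 3] = (9+1+6+2+7)/5 = 5.
By the law of total expectation,
E[N] = (1/3)·(29/3) + (1/3)·(29/5) + (1/3)·(5) = 307/45.

307/45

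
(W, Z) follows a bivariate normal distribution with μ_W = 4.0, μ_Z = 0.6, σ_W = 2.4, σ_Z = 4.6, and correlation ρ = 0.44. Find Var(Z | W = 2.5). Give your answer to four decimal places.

17.0634

Var(Z | W=x) = (1 − ρ²)·σ_Z².
Var(Z | W=2.5) = (4.6)²·(1 − (0.44)²) = 21.16·0.8064 = 17.0634.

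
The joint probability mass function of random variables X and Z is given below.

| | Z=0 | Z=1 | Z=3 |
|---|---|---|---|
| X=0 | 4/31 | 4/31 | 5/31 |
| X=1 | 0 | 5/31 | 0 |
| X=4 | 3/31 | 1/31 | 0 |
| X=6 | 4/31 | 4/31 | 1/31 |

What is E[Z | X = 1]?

P(X = 1) = 5/31.
Σ Z·P over the event = 1·(5/31) = 5/31.
E[Z | X = 1] = (5/31) / (5/31) = 1.

1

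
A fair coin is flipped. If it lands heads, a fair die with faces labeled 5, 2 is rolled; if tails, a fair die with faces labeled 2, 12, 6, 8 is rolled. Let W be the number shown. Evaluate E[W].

E[W | heads] = (5+2)/2 = 7/2.
E[W | tails] = (2+12+6+8)/4 = 7.
E[W] = (1/2)·(7/2) + (1/2)·(7) = 21/4.

21/4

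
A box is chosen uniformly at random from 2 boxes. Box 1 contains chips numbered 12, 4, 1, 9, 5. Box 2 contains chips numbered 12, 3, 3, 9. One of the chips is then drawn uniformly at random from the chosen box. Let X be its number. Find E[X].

E[X | box 1] = (12+4+1+9+5)/5 = 31/5.
E[X | box 2] = (12+3+3+9)/4 = 27/4.
E[X] = (1/2)·(31/5) + (1/2)·(27/4) = 259/40.

259/40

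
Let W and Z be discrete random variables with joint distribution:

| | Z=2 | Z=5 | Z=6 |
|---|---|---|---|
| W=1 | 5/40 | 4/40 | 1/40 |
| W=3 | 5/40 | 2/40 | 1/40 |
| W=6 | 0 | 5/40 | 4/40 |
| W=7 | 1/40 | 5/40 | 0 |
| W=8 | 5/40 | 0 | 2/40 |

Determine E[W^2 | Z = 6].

P(Z = 6) = 1/5.
Σ W^2·P over the event = 1·(1/40) + 9·(1/40) + 36·(4/40) + 64·(2/40) = 141/20.
E[W^2 | Z = 6] = (141/20) / (1/5) = 141/4.

141/4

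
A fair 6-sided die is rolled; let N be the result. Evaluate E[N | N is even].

4

Given N is even, N is equally likely to be any of {2, 4, 6}.
E[N | N is even] = (2 + 4 + 6) / 3 = 4.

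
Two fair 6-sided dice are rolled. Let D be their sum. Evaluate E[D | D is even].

P(D is even) = 1/2.
Σ over the event: 2·1/36 + 4·1/12 + 6·5/36 + 8·5/36 + 10·1/12 + 12·1/36 = 7/2.
E[D | D is even] = (7/2) / (1/2) = 7.

7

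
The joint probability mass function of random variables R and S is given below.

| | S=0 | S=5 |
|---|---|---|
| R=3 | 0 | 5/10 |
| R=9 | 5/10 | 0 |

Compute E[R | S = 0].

P(S = 0) = 1/2.
Σ R·P over the event = 9·(5/10) = 9/2.
E[R | S = 0] = (9/2) / (1/2) = 9.

9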